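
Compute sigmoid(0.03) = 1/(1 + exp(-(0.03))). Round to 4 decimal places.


Compute exp(-0.0300) = 0.9704.
Sigmoid = 1 / (1 + 0.9704) = 1 / 1.9704 = 0.5075.

0.5075


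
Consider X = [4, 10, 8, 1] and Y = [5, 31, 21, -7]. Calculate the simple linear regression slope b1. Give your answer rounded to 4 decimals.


First compute the means: xbar = 5.7500, ybar = 12.5000.
Then S_xx = sum((xi - xbar)^2) = 48.7500.
S_xy = sum((xi - xbar)(yi - ybar)) = 203.5000.
b1 = S_xy / S_xx = 203.5000 / 48.7500 = 4.1744.

4.1744


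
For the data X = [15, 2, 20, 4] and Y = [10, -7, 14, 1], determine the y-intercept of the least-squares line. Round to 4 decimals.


First find the slope: b1 = 1.0478.
Means: xbar = 10.2500, ybar = 4.5000.
b0 = ybar - b1 * xbar = 4.5000 - 1.0478 * 10.2500 = -6.2403.

-6.2403


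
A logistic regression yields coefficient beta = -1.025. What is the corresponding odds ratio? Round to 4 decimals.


The odds ratio is computed as:
OR = e^(-1.025) = 0.3588.

0.3588


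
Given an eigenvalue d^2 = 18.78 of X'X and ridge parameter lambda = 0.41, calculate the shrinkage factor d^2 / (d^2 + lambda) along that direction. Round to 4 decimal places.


Compute the denominator: 18.78 + 0.41 = 19.1900.
Shrinkage factor = 18.78 / 19.1900 = 0.9786.

0.9786


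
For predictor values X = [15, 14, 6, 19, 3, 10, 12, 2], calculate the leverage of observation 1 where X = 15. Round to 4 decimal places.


Mean of X: xbar = 10.1250.
SXX = 254.8750.
For X = 15: h = 1/8 + (15 - 10.1250)^2/254.8750 = 0.2182.

0.2182


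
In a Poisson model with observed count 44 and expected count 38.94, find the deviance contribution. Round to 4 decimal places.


Compute y*ln(y/mu) = 44*ln(44/38.94) = 44*0.122168 = 5.375392.
y - mu = 5.06.
D = 2*(5.375392 - (5.06)) = 0.630784, which rounds to 0.6308.

0.6308


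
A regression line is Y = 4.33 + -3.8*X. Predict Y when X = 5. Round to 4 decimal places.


Predicted value:
Y = 4.33 + (-3.8)(5) = 4.33 + -19.0000 = -14.6700.

-14.6700


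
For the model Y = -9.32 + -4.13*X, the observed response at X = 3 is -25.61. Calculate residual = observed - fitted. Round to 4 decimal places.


Fitted value at X = 3 is yhat = -9.32 + -4.13*3 = -21.7100.
Residual = -25.61 - -21.7100 = -3.9000.

-3.9000


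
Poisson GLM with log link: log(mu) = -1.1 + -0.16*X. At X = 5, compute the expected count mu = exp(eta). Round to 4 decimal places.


Linear predictor: eta = -1.1 + (-0.16)(5) = -1.9000.
Expected count: mu = exp(-1.9000) = 0.1496.

0.1496


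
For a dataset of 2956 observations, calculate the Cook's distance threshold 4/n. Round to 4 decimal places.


Cook's distance cutoff = 4/n = 4/2956.
= 0.0014.

0.0014


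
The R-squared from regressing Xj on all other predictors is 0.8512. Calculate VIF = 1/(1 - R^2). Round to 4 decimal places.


VIF = 1 / (1 - 0.8512).
= 1 / 0.1488 = 6.7204.

6.7204


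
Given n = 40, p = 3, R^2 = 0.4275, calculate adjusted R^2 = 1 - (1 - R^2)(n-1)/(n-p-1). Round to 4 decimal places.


Using the formula:
(1 - 0.4275) = 0.5725.
Multiply by 39/36: 0.5725 * 39 = 22.3275, then 22.3275 / 36 = 0.6202.
Adj R^2 = 1 - 0.6202 = 0.3798.

0.3798


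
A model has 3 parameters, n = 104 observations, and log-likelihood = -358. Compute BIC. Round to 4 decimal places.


Compute k*ln(n) = 3*ln(104) = 3*4.644391 = 13.933173.
Then -2*loglik = 716.
BIC = 13.933173 + 716 = 729.933173, which rounds to 729.9332.

729.9332


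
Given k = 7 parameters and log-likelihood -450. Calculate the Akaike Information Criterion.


AIC = 2*7 - 2*(-450).
= 14 + 900 = 914.

914


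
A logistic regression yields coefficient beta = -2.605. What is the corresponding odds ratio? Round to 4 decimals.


exp(-2.605) = 0.0739.
So the odds ratio is 0.0739.

0.0739


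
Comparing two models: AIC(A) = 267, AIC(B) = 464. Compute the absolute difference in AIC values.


Absolute difference = |267 - 464| = 197.
The model with lower AIC (A) is preferred.

197


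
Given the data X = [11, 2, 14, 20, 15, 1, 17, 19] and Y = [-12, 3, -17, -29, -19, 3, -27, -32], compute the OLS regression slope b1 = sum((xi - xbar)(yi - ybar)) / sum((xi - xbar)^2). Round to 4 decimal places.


First compute the means: xbar = 12.3750, ybar = -16.2500.
Then S_xx = sum((xi - xbar)^2) = 371.8750.
S_xy = sum((xi - xbar)(yi - ybar)) = -684.2500.
b1 = S_xy / S_xx = -684.2500 / 371.8750 = -1.8400.

-1.8400


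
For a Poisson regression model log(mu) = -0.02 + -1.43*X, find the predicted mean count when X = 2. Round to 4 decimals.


Linear predictor: eta = -0.02 + (-1.43)(2) = -2.8800.
Expected count: mu = exp(-2.8800) = 0.0561.

0.0561


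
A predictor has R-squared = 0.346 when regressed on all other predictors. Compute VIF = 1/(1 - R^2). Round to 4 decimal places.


Using VIF = 1/(1 - R^2_j):
1 - 0.346 = 0.654.
VIF = 1.5291.

1.5291


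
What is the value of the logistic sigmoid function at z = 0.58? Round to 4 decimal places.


First, exp(-0.5800) = 0.5599.
Then sigma(z) = 1/(1 + 0.5599) = 0.6411.

0.6411


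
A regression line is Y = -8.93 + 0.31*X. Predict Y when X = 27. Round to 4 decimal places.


Predicted value:
Y = -8.93 + (0.31)(27) = -8.93 + 8.3700 = -0.5600.

-0.5600


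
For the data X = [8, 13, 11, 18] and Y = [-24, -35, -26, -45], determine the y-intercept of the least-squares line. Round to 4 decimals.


The slope is b1 = -2.2264.
Sample means are xbar = 12.5000 and ybar = -32.5000.
Intercept: b0 = -32.5000 - (-2.2264)(12.5000) = -4.6698.

-4.6698


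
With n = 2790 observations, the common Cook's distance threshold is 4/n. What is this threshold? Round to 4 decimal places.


Cook's distance cutoff = 4/n = 4/2790.
= 0.0014.

0.0014


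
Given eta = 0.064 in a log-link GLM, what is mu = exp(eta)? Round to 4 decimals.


Apply the inverse link:
mu = e^0.064 = 1.0661.

1.0661


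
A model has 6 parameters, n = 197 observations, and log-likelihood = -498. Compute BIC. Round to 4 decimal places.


Compute k*ln(n) = 6*ln(197) = 6*5.283204 = 31.699224.
Then -2*loglik = 996.
BIC = 31.699224 + 996 = 1027.699224, which rounds to 1027.6992.

1027.6992


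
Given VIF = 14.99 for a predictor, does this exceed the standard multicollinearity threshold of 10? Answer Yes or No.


Check: VIF = 14.99 vs threshold = 10.
Since 14.99 >= 10, the answer is Yes.

Yes


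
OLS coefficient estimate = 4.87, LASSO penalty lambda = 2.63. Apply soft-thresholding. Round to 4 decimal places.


|beta_OLS| = 4.87.
lambda = 2.63.
Since |beta| > lambda, coefficient = sign(beta)*(|beta| - lambda) = 2.2400.
Result = 2.2400.

2.2400


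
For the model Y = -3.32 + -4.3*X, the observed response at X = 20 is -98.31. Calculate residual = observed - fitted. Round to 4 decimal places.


Compute yhat = -3.32 + (-4.3)(20) = -89.3200.
Residual = actual - predicted = -98.31 - -89.3200 = -8.9900.

-8.9900


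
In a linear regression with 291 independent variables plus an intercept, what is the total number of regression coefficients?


Each predictor gets one coefficient, plus one intercept.
Total parameters = 291 + 1 = 292.

292


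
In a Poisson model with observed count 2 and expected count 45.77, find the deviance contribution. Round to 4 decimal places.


First: ln(2/45.77) = -3.130482.
Then: 2 * -3.130482 = -6.260964.
y - mu = 2 - 45.77 = -43.77.
D = 2(-6.260964 - -43.77) = 75.018072, which rounds to 75.0181.

75.0181


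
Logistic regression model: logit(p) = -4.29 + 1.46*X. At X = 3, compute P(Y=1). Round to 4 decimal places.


z = -4.29 + 1.46 * 3 = 0.0900.
Sigmoid: P = 1 / (1 + exp(-0.0900)) = 0.5225.

0.5225


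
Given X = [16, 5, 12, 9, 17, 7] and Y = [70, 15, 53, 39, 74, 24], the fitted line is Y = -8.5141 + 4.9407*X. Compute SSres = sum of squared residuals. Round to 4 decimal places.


For each point, residual = actual - predicted.
Residuals: [-0.5371, -1.1894, 2.2257, 3.0478, -1.4778, -2.0708].
Sum of squared residuals = 22.4181.

22.4181


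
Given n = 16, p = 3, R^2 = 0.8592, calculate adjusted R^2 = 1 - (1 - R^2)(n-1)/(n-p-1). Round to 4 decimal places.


Using the formula:
(1 - 0.8592) = 0.1408.
Multiply by 15/12: 0.1408 * 15 = 2.1120, then 2.1120 / 12 = 0.1760.
Adj R^2 = 1 - 0.1760 = 0.8240.

0.8240


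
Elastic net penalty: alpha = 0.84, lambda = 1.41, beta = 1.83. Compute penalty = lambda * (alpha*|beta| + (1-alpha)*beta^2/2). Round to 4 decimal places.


Compute:
L1 = 0.84 * 1.83 = 1.5372.
L2 = 0.16 * 1.83^2 / 2 = 0.2679.
Penalty = 1.41 * (1.5372 + 0.2679) = 2.5452.

2.5452


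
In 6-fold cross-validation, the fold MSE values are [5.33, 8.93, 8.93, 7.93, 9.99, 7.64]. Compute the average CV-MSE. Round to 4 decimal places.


Total MSE across folds = 48.7500.
CV-MSE = 48.7500/6 = 8.1250.

8.1250


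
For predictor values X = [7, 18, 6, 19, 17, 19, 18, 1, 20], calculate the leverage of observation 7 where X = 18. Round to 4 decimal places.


Mean of X: xbar = 13.8889.
SXX = 408.8889.
For X = 18: h = 1/9 + (18 - 13.8889)^2/408.8889 = 0.1524.

0.1524


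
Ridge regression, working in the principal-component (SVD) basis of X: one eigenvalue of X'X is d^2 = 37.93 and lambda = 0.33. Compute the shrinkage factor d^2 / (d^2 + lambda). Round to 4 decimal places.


d^2 + lambda = 37.93 + 0.33 = 38.2600.
Shrinkage factor = 37.93/38.2600 = 0.9914.

0.9914


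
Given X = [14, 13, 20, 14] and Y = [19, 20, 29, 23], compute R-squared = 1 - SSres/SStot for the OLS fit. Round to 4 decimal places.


Fit the OLS line: b0 = 2.7886, b1 = 1.3089.
SSres = 8.0650.
SStot = 60.7500.
R^2 = 1 - 8.0650/60.7500 = 0.8672.

0.8672


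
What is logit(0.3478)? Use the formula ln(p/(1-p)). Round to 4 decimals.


1 - p = 0.6522.
p/(1-p) = 0.5333.
logit = ln(0.5333) = -0.6287.

-0.6287


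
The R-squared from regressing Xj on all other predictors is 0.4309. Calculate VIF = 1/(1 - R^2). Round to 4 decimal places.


Denominator: 1 - 0.4309 = 0.5691.
VIF = 1 / 0.5691 = 1.7572.

1.7572


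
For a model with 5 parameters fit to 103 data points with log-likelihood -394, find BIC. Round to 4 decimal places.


k * ln(n) = 5 * ln(103) = 5 * 4.634729 = 23.173645.
-2 * loglik = -2 * (-394) = 788.
BIC = 23.173645 + 788 = 811.173645, which rounds to 811.1736.

811.1736


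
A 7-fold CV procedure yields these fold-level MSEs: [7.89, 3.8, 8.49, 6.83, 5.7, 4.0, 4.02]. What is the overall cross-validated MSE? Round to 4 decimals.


Total MSE across folds = 40.7300.
CV-MSE = 40.7300/7 = 5.8186.

5.8186


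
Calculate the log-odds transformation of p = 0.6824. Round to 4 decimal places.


Compute the odds: 0.6824/0.3176 = 2.1486.
Take the natural log: ln(2.1486) = 0.7648.

0.7648


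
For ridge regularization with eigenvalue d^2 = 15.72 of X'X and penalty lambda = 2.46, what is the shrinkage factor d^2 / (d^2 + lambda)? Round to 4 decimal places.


Compute the denominator: 15.72 + 2.46 = 18.1800.
Shrinkage factor = 15.72 / 18.1800 = 0.8647.

0.8647


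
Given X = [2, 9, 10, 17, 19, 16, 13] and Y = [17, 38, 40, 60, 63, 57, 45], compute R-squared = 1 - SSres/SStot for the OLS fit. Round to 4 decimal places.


The fitted line is Y = 11.9803 + 2.7458*X.
SSres = 13.7107, SStot = 1547.4286.
R^2 = 1 - SSres/SStot = 0.9911.

0.9911


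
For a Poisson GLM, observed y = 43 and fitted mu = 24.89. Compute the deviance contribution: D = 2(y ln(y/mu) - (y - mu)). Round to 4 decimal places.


First: ln(43/24.89) = 0.546734.
Then: 43 * 0.546734 = 23.509562.
y - mu = 43 - 24.89 = 18.11.
D = 2(23.509562 - 18.11) = 10.799124, which rounds to 10.7991.

10.7991


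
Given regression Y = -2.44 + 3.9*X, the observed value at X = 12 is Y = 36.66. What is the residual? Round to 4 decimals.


Predicted = -2.44 + 3.9 * 12 = 44.3600.
Residual = 36.66 - 44.3600 = -7.7000.

-7.7000


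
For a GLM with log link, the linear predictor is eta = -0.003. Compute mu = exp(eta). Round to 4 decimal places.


mu = exp(eta) = exp(-0.003).
= 0.9970.

0.9970


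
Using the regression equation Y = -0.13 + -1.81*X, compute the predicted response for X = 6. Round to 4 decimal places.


Plug X = 6 into Y = -0.13 + -1.81*X:
Y = -0.13 + -10.8600 = -10.9900.

-10.9900


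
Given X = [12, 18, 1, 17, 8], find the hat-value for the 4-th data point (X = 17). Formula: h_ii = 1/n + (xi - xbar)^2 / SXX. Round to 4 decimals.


Compute xbar = 11.2000 with n = 5 observations.
SXX = 194.8000.
Leverage = 1/5 + (17 - 11.2000)^2/194.8000 = 0.3727.

0.3727


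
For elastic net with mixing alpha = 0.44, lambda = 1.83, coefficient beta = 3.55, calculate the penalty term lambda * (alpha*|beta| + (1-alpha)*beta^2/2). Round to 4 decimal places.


alpha * |beta| = 0.44 * 3.55 = 1.5620.
(1-alpha) * beta^2/2 = 0.56 * 12.6025/2 = 3.5287.
Total = 1.83 * (1.5620 + 3.5287) = 9.3160.

9.3160


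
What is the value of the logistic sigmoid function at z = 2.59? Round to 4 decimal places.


exp(-2.5900) = 0.0750.
1 + exp(-z) = 1.0750.
sigmoid = 1/1.0750 = 0.9302.

0.9302


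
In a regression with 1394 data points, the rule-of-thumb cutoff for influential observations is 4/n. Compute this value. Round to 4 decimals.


Cook's distance cutoff = 4/n = 4/1394.
= 0.0029.

0.0029


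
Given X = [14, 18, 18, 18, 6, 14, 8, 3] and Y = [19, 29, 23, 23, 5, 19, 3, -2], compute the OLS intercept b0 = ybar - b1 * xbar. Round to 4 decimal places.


The slope is b1 = 1.8452.
Sample means are xbar = 12.3750 and ybar = 14.8750.
Intercept: b0 = 14.8750 - (1.8452)(12.3750) = -7.9592.

-7.9592


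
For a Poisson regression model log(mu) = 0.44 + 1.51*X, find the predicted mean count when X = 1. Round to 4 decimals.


Linear predictor: eta = 0.44 + (1.51)(1) = 1.9500.
Expected count: mu = exp(1.9500) = 7.0287.

7.0287


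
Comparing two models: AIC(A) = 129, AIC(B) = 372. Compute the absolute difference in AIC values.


Absolute difference = |129 - 372| = 243.
The model with lower AIC (A) is preferred.

243


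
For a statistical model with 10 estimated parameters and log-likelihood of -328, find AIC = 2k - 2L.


AIC = 2*10 - 2*(-328).
= 20 + 656 = 676.

676


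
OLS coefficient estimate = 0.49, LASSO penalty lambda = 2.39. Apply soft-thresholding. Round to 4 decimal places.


Absolute value: |0.49| = 0.49.
Compare to lambda = 2.39.
Since |beta| <= lambda, the coefficient is set to 0.

0.0000


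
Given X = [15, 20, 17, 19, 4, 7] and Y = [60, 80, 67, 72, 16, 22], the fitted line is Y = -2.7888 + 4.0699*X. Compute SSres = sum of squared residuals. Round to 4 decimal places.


Predicted values from Y = -2.7888 + 4.0699*X.
Residuals: [1.7403, 1.3908, 0.6005, -2.5393, 2.5092, -3.7005].
SSres = 31.7614.

31.7614


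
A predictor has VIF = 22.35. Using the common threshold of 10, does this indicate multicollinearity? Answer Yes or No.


The threshold is 10.
VIF = 22.35 is >= 10.
Multicollinearity indication: Yes.

Yes


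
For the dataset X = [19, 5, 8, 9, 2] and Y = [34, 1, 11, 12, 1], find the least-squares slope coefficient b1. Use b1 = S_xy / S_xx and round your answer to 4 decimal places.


First compute the means: xbar = 8.6000, ybar = 11.8000.
Then S_xx = sum((xi - xbar)^2) = 165.2000.
S_xy = sum((xi - xbar)(yi - ybar)) = 341.6000.
b1 = S_xy / S_xx = 341.6000 / 165.2000 = 2.0678.

2.0678


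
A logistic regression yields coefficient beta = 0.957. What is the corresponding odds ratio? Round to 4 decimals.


The odds ratio is computed as:
OR = e^(0.957) = 2.6039.

2.6039


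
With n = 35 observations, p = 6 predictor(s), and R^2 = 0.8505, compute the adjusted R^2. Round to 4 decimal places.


Using the formula:
(1 - 0.8505) = 0.1495.
Multiply by 34/28: 0.1495 * 34 = 5.0830, then 5.0830 / 28 = 0.1815.
Adj R^2 = 1 - 0.1815 = 0.8185.

0.8185


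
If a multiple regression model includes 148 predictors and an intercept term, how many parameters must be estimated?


Total coefficients = number of predictors + 1 (for the intercept).
= 148 + 1 = 149.

149


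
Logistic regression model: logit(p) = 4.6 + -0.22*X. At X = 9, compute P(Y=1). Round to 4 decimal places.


Compute z = 4.6 + (-0.22)(9) = 2.6200.
exp(-z) = 0.0728.
P = 1/(1 + 0.0728) = 0.9321.

0.9321


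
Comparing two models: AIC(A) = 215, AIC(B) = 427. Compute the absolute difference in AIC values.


Compute |215 - 427| = 212.
Model A has the smaller AIC.

212


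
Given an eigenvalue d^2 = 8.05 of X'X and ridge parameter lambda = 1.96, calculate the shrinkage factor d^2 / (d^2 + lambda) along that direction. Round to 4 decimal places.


Compute the denominator: 8.05 + 1.96 = 10.0100.
Shrinkage factor = 8.05 / 10.0100 = 0.8042.

0.8042


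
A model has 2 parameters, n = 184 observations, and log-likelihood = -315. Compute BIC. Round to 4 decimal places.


k * ln(n) = 2 * ln(184) = 2 * 5.214936 = 10.429872.
-2 * loglik = -2 * (-315) = 630.
BIC = 10.429872 + 630 = 640.429872, which rounds to 640.4299.

640.4299


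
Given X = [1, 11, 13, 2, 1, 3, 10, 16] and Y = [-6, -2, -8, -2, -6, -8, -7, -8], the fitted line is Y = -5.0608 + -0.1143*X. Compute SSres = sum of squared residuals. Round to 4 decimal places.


Compute predicted values, then residuals = yi - yhat_i.
Residuals: [-0.8249, 4.3181, -1.4533, 3.2894, -0.8249, -2.5963, -0.7962, -1.1104].
SSres = sum(residual^2) = 41.5468.

41.5468


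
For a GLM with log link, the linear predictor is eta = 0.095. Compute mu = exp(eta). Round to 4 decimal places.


The inverse log link gives:
mu = exp(0.095) = 1.0997.

1.0997


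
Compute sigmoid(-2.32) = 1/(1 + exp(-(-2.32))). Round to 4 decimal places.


First, exp(2.3200) = 10.1757.
Then sigma(z) = 1/(1 + 10.1757) = 0.0895.

0.0895


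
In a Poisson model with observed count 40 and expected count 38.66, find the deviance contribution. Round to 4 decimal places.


y/mu = 40/38.66 = 1.034661 (approx.), and ln(40/38.66) = 0.034074.
y * ln(y/mu) = 40 * 0.034074 = 1.362960.
y - mu = 1.34.
D = 2 * (1.362960 - 1.34) = 0.045920, which rounds to 0.0459.

0.0459


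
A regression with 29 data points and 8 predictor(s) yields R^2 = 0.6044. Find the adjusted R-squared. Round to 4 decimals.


Using the formula:
(1 - 0.6044) = 0.3956.
Multiply by 28/20: 0.3956 * 28 = 11.0768, then 11.0768 / 20 = 0.5538.
Adj R^2 = 1 - 0.5538 = 0.4462.

0.4462


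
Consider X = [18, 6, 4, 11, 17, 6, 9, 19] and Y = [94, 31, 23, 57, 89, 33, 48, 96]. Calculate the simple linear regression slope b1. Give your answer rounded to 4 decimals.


The sample means are xbar = 11.2500 and ybar = 58.8750.
Compute S_xx = 251.5000 and S_xy = 1265.2500.
Slope b1 = S_xy / S_xx = 1265.2500 / 251.5000 = 5.0308.

5.0308


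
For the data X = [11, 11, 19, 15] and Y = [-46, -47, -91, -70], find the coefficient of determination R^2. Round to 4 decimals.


After computing the OLS fit (b0=14.7727, b1=-5.5909):
SSres = 1.6364, SStot = 1377.0000.
R^2 = 1 - 1.6364/1377.0000 = 0.9988.

0.9988


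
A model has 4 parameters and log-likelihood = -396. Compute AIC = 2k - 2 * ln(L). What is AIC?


AIC = 2k - 2*loglik = 2(4) - 2(-396).
= 8 + 792 = 800.

800


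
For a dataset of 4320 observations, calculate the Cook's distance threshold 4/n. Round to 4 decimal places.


Cook's distance cutoff = 4/n = 4/4320.
= 0.0009.

0.0009


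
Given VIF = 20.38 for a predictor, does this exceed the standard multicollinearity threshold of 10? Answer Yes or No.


Check: VIF = 20.38 vs threshold = 10.
Since 20.38 >= 10, the answer is Yes.

Yes


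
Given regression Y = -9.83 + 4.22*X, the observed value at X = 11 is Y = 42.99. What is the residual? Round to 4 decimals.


Predicted = -9.83 + 4.22 * 11 = 36.5900.
Residual = 42.99 - 36.5900 = 6.4000.

6.4000


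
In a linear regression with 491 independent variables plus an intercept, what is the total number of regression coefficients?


Total coefficients = number of predictors + 1 (for the intercept).
= 491 + 1 = 492.

492


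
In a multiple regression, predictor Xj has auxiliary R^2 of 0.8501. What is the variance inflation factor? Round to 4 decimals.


Using VIF = 1/(1 - R^2_j):
1 - 0.8501 = 0.1499.
VIF = 6.6711.

6.6711


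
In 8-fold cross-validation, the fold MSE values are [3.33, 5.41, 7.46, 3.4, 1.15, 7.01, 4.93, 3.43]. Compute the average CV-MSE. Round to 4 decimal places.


Sum of fold MSEs = 36.1200.
Average = 36.1200 / 8 = 4.5150.

4.5150


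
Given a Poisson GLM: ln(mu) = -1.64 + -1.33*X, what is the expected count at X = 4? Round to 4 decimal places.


eta = -1.64 + -1.33 * 4 = -6.9600.
mu = exp(-6.9600) = 0.0009.

0.0009


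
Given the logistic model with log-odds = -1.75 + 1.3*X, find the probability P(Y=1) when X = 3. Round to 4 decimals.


z = -1.75 + 1.3 * 3 = 2.1500.
Sigmoid: P = 1 / (1 + exp(-2.1500)) = 0.8957.

0.8957


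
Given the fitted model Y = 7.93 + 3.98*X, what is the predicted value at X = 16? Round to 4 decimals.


Plug X = 16 into Y = 7.93 + 3.98*X:
Y = 7.93 + 63.6800 = 71.6100.

71.6100


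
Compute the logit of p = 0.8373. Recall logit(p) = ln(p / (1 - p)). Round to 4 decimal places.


Compute the odds: 0.8373/0.1627 = 5.1463.
Take the natural log: ln(5.1463) = 1.6383.

1.6383


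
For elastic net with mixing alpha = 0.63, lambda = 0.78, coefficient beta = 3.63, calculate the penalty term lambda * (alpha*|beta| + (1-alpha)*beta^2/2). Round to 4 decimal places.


L1 component = 0.63 * |3.63| = 2.2869.
L2 component = 0.37 * 3.63^2 / 2 = 2.4377.
Penalty = 0.78 * (2.2869 + 2.4377) = 0.78 * 4.7246 = 3.6852.

3.6852


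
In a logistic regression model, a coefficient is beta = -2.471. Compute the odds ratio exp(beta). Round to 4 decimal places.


The odds ratio is computed as:
OR = e^(-2.471) = 0.0845.

0.0845


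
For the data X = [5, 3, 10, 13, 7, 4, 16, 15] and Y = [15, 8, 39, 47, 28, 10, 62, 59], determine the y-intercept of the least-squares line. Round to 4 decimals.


First find the slope: b1 = 4.1969.
Means: xbar = 9.1250, ybar = 33.5000.
b0 = ybar - b1 * xbar = 33.5000 - 4.1969 * 9.1250 = -4.7963.

-4.7963


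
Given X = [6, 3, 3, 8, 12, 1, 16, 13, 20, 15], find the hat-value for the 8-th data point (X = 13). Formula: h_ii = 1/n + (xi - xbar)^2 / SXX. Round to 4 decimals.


Compute xbar = 9.7000 with n = 10 observations.
SXX = 372.1000.
Leverage = 1/10 + (13 - 9.7000)^2/372.1000 = 0.1293.

0.1293


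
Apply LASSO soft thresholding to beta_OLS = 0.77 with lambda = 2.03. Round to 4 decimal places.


|beta_OLS| = 0.77.
lambda = 2.03.
Since |beta| <= lambda, the coefficient is set to 0.
Result = 0.0000.

0.0000


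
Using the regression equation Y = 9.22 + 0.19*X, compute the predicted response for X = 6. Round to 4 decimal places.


Substitute X = 6 into the equation:
Y = 9.22 + 0.19 * 6 = 9.22 + 1.1400 = 10.3600.

10.3600


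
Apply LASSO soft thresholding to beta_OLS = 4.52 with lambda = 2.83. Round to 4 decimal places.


|beta_OLS| = 4.52.
lambda = 2.83.
Since |beta| > lambda, coefficient = sign(beta)*(|beta| - lambda) = 1.6900.
Result = 1.6900.

1.6900


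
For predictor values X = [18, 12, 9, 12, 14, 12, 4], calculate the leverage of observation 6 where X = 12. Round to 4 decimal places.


n = 7, xbar = 11.5714.
SXX = sum((xi - xbar)^2) = 111.7143.
h = 1/7 + (12 - 11.5714)^2 / 111.7143 = 0.1445.

0.1445


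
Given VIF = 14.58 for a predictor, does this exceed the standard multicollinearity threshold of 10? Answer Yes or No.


The threshold is 10.
VIF = 14.58 is >= 10.
Multicollinearity indication: Yes.

Yes


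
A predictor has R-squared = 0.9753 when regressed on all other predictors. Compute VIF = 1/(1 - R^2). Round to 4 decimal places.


VIF = 1 / (1 - 0.9753).
= 1 / 0.0247 = 40.4858.

40.4858


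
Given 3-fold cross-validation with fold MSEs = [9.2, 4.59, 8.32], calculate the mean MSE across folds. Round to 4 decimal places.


Sum of fold MSEs = 22.1100.
Average = 22.1100 / 3 = 7.3700.

7.3700


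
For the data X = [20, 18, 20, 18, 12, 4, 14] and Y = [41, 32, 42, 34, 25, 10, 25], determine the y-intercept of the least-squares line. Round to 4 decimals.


Compute b1 = 1.8764 from the OLS formula.
With xbar = 15.1429 and ybar = 29.8571, the intercept is:
b0 = 29.8571 - 1.8764 * 15.1429 = 1.4425.

1.4425


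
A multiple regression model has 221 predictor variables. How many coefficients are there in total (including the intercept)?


Including the intercept, the model has 221 predictor coefficients + 1 intercept.
Total = 222.

222


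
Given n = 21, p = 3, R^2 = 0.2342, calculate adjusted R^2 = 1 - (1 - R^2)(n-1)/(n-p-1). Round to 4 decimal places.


Plug in: Adj R^2 = 1 - (1 - 0.2342) * 20/17.
= 1 - 0.7658 * 20/17
= 1 - 15.3160 / 17
= 1 - 0.9009 = 0.0991.

0.0991


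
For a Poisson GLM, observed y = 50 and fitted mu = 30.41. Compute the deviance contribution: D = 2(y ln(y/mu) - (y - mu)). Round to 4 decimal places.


Compute y*ln(y/mu) = 50*ln(50/30.41) = 50*0.497252 = 24.862600.
y - mu = 19.59.
D = 2*(24.862600 - (19.59)) = 10.545200, which rounds to 10.5452.

10.5452


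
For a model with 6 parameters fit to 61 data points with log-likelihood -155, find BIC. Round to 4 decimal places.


ln(61) = 4.110874.
k * ln(n) = 6 * 4.110874 = 24.665244.
-2L = 310.
BIC = 24.665244 + 310 = 334.665244, which rounds to 334.6652.

334.6652


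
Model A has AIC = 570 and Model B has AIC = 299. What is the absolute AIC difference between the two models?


Absolute difference = |570 - 299| = 271.
The model with lower AIC (B) is preferred.

271


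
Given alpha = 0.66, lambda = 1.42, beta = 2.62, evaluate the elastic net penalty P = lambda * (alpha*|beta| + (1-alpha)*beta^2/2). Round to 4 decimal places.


L1 component = 0.66 * |2.62| = 1.7292.
L2 component = 0.34 * 2.62^2 / 2 = 1.1669.
Penalty = 1.42 * (1.7292 + 1.1669) = 1.42 * 2.8961 = 4.1125.

4.1125


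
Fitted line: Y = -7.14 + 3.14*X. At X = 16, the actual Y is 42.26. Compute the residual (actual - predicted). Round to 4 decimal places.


Predicted = -7.14 + 3.14 * 16 = 43.1000.
Residual = 42.26 - 43.1000 = -0.8400.

-0.8400


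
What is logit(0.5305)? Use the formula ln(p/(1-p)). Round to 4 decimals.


Compute the odds: 0.5305/0.4695 = 1.1299.
Take the natural log: ln(1.1299) = 0.1222.

0.1222


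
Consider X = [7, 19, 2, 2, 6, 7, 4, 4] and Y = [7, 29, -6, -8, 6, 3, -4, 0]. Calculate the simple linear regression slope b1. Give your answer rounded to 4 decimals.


Calculate xbar = 6.3750, ybar = 3.3750.
S_xx = 209.8750, S_xy = 440.8750.
Using b1 = S_xy / S_xx = 440.8750 / 209.8750, we get b1 = 2.1007.

2.1007


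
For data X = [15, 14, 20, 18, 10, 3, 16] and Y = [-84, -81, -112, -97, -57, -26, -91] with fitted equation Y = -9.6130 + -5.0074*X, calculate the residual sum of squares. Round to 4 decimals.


Compute predicted values, then residuals = yi - yhat_i.
Residuals: [0.7240, -1.2834, -2.2390, 2.7462, 2.6870, -1.3648, -1.2686].
SSres = sum(residual^2) = 25.4180.

25.4180


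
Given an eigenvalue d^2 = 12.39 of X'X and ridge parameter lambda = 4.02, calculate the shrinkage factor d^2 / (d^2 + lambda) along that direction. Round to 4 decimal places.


Denominator = d^2 + lambda = 12.39 + 4.02 = 16.4100.
Shrinkage = 12.39 / 16.4100 = 0.7550.

0.7550


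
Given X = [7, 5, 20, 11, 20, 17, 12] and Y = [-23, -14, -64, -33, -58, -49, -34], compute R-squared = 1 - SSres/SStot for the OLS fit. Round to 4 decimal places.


Fit the OLS line: b0 = 0.3916, b1 = -3.0189.
SSres = 32.7787.
SStot = 2027.4286.
R^2 = 1 - 32.7787/2027.4286 = 0.9838.

0.9838


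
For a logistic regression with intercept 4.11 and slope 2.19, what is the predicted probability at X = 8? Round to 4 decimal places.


z = 4.11 + 2.19 * 8 = 21.6300.
Sigmoid: P = 1 / (1 + exp(-21.6300)) = 1.0000.

1.0000


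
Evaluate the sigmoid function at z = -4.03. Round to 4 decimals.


exp(4.0300) = 56.2609.
1 + exp(-z) = 57.2609.
sigmoid = 1/57.2609 = 0.0175.

0.0175


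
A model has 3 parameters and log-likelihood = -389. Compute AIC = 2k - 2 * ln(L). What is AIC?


AIC = 2*3 - 2*(-389).
= 6 + 778 = 784.

784


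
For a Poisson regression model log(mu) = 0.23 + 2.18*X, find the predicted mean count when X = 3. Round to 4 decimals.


eta = 0.23 + 2.18 * 3 = 6.7700.
mu = exp(6.7700) = 871.3119.

871.3119


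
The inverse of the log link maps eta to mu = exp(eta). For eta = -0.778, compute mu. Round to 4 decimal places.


The inverse log link gives:
mu = exp(-0.778) = 0.4593.

0.4593


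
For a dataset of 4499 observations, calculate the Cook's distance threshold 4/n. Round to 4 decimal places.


Using the rule of thumb:
Threshold = 4 / 4499 = 0.0009.

0.0009


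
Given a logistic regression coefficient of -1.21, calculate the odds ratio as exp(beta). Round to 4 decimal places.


The odds ratio is computed as:
OR = e^(-1.21) = 0.2982.

0.2982


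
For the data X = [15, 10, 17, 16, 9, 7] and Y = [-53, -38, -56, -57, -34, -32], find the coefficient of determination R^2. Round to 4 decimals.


Fit the OLS line: b0 = -11.2481, b1 = -2.7366.
SSres = 13.9427.
SStot = 668.0000.
R^2 = 1 - 13.9427/668.0000 = 0.9791.

0.9791


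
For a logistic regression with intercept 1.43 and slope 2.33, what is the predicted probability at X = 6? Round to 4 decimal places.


Linear predictor: z = 1.43 + 2.33 * 6 = 15.4100.
P = 1/(1 + exp(-15.4100)) = 1/(1 + 0.0000) = 1.0000.

1.0000


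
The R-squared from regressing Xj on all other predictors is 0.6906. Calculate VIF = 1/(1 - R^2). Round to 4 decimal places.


VIF = 1 / (1 - 0.6906).
= 1 / 0.3094 = 3.2321.

3.2321


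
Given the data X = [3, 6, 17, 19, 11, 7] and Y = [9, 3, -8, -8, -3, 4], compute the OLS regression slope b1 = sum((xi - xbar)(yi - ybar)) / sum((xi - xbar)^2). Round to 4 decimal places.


First compute the means: xbar = 10.5000, ybar = -0.5000.
Then S_xx = sum((xi - xbar)^2) = 203.5000.
S_xy = sum((xi - xbar)(yi - ybar)) = -216.5000.
b1 = S_xy / S_xx = -216.5000 / 203.5000 = -1.0639.

-1.0639


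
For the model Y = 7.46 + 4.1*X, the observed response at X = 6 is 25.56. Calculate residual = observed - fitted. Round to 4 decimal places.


Fitted value at X = 6 is yhat = 7.46 + 4.1*6 = 32.0600.
Residual = 25.56 - 32.0600 = -6.5000.

-6.5000


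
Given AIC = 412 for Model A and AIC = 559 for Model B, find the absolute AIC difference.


|AIC_A - AIC_B| = |412 - 559| = 147.
Model A is preferred (lower AIC).

147


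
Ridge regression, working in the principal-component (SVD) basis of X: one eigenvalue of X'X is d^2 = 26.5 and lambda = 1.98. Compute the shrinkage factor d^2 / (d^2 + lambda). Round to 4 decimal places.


Compute the denominator: 26.5 + 1.98 = 28.4800.
Shrinkage factor = 26.5 / 28.4800 = 0.9305.

0.9305


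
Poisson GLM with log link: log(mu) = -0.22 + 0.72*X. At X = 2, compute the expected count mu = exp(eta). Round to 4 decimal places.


Linear predictor: eta = -0.22 + (0.72)(2) = 1.2200.
Expected count: mu = exp(1.2200) = 3.3872.

3.3872


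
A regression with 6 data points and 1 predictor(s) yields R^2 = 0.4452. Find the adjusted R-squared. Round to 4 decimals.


Plug in: Adj R^2 = 1 - (1 - 0.4452) * 5/4.
= 1 - 0.5548 * 5/4
= 1 - 2.7740 / 4
= 1 - 0.6935 = 0.3065.

0.3065


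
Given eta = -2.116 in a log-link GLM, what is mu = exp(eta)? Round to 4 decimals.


mu = exp(eta) = exp(-2.116).
= 0.1205.

0.1205


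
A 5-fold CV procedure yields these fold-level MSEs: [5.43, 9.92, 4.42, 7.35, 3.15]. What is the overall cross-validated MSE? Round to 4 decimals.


Add all fold MSEs: 30.2700.
Divide by k = 5: 30.2700/5 = 6.0540.

6.0540


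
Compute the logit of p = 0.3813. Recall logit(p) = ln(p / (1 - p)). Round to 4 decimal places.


Compute the odds: 0.3813/0.6187 = 0.6163.
Take the natural log: ln(0.6163) = -0.4840.

-0.4840


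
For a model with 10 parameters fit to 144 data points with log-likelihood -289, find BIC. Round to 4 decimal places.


ln(144) = 4.969813.
k * ln(n) = 10 * 4.969813 = 49.698130.
-2L = 578.
BIC = 49.698130 + 578 = 627.698130, which rounds to 627.6981.

627.6981


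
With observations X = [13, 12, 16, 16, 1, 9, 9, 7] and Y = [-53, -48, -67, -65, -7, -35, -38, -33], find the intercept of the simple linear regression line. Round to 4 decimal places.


Compute b1 = -3.8792 from the OLS formula.
With xbar = 10.3750 and ybar = -43.2500, the intercept is:
b0 = -43.2500 - -3.8792 * 10.3750 = -3.0036.

-3.0036


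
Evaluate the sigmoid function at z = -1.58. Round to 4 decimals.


First, exp(1.5800) = 4.8550.
Then sigma(z) = 1/(1 + 4.8550) = 0.1708.

0.1708


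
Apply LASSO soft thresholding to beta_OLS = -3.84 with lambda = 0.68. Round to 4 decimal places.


|beta_OLS| = 3.84.
lambda = 0.68.
Since |beta| > lambda, coefficient = sign(beta)*(|beta| - lambda) = -3.1600.
Result = -3.1600.

-3.1600


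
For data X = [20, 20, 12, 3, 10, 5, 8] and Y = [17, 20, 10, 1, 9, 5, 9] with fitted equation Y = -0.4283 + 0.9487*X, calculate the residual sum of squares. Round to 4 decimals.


Compute predicted values, then residuals = yi - yhat_i.
Residuals: [-1.5457, 1.4543, -0.9561, -1.4178, -0.0587, 0.6848, 1.8387].
SSres = sum(residual^2) = 11.2817.

11.2817


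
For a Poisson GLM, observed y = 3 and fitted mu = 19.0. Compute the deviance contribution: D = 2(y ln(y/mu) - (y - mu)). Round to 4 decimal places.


Compute y*ln(y/mu) = 3*ln(3/19.0) = 3*-1.845827 = -5.537481.
y - mu = -16.0.
D = 2*(-5.537481 - (-16.0)) = 20.925038, which rounds to 20.9250.

20.9250


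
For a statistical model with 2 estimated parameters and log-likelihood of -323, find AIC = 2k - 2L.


AIC = 2k - 2*loglik = 2(2) - 2(-323).
= 4 + 646 = 650.

650


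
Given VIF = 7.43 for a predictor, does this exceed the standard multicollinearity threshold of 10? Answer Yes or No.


The threshold is 10.
VIF = 7.43 is < 10.
Multicollinearity indication: No.

No


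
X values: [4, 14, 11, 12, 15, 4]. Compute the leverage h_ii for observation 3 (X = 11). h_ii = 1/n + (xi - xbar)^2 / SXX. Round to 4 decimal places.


Mean of X: xbar = 10.0000.
SXX = 118.0000.
For X = 11: h = 1/6 + (11 - 10.0000)^2/118.0000 = 0.1751.

0.1751


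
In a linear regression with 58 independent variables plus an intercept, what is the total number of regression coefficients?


Total coefficients = number of predictors + 1 (for the intercept).
= 58 + 1 = 59.

59


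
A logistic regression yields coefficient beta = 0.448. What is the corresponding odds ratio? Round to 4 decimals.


exp(0.448) = 1.5652.
So the odds ratio is 1.5652.

1.5652


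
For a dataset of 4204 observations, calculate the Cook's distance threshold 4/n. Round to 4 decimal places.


Cook's distance cutoff = 4/n = 4/4204.
= 0.0010.

0.0010


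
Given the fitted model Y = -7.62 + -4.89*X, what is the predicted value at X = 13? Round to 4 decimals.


Predicted value:
Y = -7.62 + (-4.89)(13) = -7.62 + -63.5700 = -71.1900.

-71.1900


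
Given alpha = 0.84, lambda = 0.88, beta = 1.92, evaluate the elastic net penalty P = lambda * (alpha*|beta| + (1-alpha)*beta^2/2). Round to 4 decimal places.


L1 component = 0.84 * |1.92| = 1.6128.
L2 component = 0.16 * 1.92^2 / 2 = 0.2949.
Penalty = 0.88 * (1.6128 + 0.2949) = 0.88 * 1.9077 = 1.6788.

1.6788


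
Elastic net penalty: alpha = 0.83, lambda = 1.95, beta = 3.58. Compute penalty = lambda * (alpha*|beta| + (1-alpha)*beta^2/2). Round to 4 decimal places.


Compute:
L1 = 0.83 * 3.58 = 2.9714.
L2 = 0.17 * 3.58^2 / 2 = 1.0894.
Penalty = 1.95 * (2.9714 + 1.0894) = 7.9185.

7.9185


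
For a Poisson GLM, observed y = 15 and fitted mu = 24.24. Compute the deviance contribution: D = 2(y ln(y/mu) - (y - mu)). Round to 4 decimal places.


First: ln(15/24.24) = -0.479954.
Then: 15 * -0.479954 = -7.199310.
y - mu = 15 - 24.24 = -9.24.
D = 2(-7.199310 - -9.24) = 4.081380, which rounds to 4.0814.

4.0814


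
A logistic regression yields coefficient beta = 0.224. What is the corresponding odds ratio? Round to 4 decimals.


The odds ratio is computed as:
OR = e^(0.224) = 1.2511.

1.2511


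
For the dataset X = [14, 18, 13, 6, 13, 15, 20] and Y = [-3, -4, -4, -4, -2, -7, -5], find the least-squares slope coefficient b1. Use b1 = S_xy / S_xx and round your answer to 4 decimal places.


First compute the means: xbar = 14.1429, ybar = -4.1429.
Then S_xx = sum((xi - xbar)^2) = 118.8571.
S_xy = sum((xi - xbar)(yi - ybar)) = -10.8571.
b1 = S_xy / S_xx = -10.8571 / 118.8571 = -0.0913.

-0.0913


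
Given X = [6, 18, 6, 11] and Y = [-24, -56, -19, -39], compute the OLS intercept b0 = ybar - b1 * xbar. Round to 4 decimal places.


First find the slope: b1 = -2.8992.
Means: xbar = 10.2500, ybar = -34.5000.
b0 = ybar - b1 * xbar = -34.5000 - -2.8992 * 10.2500 = -4.7829.

-4.7829


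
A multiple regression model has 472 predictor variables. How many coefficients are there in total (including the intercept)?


Each predictor gets one coefficient, plus one intercept.
Total parameters = 472 + 1 = 473.

473


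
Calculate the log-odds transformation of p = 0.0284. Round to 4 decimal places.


1 - p = 0.9716.
p/(1-p) = 0.0292.
logit = ln(0.0292) = -3.5326.

-3.5326


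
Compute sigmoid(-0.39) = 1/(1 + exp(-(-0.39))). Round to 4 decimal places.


Compute exp(0.3900) = 1.4770.
Sigmoid = 1 / (1 + 1.4770) = 1 / 2.4770 = 0.4037.

0.4037


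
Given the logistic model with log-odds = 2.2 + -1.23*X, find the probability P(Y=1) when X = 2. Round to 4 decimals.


z = 2.2 + -1.23 * 2 = -0.2600.
Sigmoid: P = 1 / (1 + exp(0.2600)) = 0.4354.

0.4354


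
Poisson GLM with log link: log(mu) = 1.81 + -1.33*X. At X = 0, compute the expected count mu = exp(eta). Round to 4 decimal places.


Compute eta = 1.81 + -1.33 * 0 = 1.8100.
Apply inverse link: mu = e^1.8100 = 6.1104.

6.1104


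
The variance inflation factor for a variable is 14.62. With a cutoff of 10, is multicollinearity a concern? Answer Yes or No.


Check: VIF = 14.62 vs threshold = 10.
Since 14.62 >= 10, the answer is Yes.

Yes


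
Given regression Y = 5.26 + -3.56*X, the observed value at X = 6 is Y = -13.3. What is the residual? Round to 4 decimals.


Predicted = 5.26 + -3.56 * 6 = -16.1000.
Residual = -13.3 - -16.1000 = 2.8000.

2.8000


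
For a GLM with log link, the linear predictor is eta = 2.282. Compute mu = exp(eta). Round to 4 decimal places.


The inverse log link gives:
mu = exp(2.282) = 9.7963.

9.7963


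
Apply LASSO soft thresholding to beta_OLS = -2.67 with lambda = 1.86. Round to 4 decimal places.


Absolute value: |-2.67| = 2.67.
Compare to lambda = 1.86.
Since |beta| > lambda, coefficient = sign(beta)*(|beta| - lambda) = -0.8100.

-0.8100


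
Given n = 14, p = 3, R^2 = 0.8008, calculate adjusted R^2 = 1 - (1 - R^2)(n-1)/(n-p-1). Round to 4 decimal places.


Using the formula:
(1 - 0.8008) = 0.1992.
Multiply by 13/10: 0.1992 * 13 = 2.5896, then 2.5896 / 10 = 0.2590.
Adj R^2 = 1 - 0.2590 = 0.7410.

0.7410


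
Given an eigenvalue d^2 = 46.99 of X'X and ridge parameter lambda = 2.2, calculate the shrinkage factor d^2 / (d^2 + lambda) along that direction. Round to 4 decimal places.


d^2 + lambda = 46.99 + 2.2 = 49.1900.
Shrinkage factor = 46.99/49.1900 = 0.9553.

0.9553


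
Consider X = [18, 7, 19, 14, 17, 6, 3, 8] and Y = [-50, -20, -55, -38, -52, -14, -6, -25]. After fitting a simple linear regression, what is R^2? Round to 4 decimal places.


After computing the OLS fit (b0=2.1278, b1=-3.0111):
SSres = 31.9667, SStot = 2480.0000.
R^2 = 1 - 31.9667/2480.0000 = 0.9871.

0.9871


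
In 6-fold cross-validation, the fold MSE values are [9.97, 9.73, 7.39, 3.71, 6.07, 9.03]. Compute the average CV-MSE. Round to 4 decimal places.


Total MSE across folds = 45.9000.
CV-MSE = 45.9000/6 = 7.6500.

7.6500
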